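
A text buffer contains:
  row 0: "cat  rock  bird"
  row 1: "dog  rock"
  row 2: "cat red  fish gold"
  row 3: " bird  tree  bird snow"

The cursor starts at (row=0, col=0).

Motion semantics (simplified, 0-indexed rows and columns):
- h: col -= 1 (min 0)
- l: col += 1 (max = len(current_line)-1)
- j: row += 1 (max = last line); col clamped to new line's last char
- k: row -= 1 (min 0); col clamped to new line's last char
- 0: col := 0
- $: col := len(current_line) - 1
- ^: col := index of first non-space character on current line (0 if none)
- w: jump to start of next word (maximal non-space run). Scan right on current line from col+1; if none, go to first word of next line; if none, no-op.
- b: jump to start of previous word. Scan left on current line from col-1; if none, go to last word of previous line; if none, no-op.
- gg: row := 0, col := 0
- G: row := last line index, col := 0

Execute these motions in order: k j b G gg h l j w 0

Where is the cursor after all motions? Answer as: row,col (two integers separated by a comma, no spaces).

After 1 (k): row=0 col=0 char='c'
After 2 (j): row=1 col=0 char='d'
After 3 (b): row=0 col=11 char='b'
After 4 (G): row=3 col=0 char='_'
After 5 (gg): row=0 col=0 char='c'
After 6 (h): row=0 col=0 char='c'
After 7 (l): row=0 col=1 char='a'
After 8 (j): row=1 col=1 char='o'
After 9 (w): row=1 col=5 char='r'
After 10 (0): row=1 col=0 char='d'

Answer: 1,0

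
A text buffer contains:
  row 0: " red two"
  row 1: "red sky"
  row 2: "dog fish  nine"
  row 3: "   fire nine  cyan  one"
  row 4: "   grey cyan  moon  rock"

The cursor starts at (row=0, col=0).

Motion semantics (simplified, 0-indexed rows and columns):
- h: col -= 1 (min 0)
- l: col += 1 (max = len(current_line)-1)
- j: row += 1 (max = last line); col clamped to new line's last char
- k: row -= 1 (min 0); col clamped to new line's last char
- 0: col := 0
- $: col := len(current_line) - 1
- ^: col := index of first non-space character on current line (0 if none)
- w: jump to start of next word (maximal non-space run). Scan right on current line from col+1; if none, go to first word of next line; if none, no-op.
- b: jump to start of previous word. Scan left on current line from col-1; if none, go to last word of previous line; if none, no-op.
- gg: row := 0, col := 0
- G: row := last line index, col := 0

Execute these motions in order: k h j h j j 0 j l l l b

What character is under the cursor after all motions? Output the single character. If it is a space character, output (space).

Answer: o

Derivation:
After 1 (k): row=0 col=0 char='_'
After 2 (h): row=0 col=0 char='_'
After 3 (j): row=1 col=0 char='r'
After 4 (h): row=1 col=0 char='r'
After 5 (j): row=2 col=0 char='d'
After 6 (j): row=3 col=0 char='_'
After 7 (0): row=3 col=0 char='_'
After 8 (j): row=4 col=0 char='_'
After 9 (l): row=4 col=1 char='_'
After 10 (l): row=4 col=2 char='_'
After 11 (l): row=4 col=3 char='g'
After 12 (b): row=3 col=20 char='o'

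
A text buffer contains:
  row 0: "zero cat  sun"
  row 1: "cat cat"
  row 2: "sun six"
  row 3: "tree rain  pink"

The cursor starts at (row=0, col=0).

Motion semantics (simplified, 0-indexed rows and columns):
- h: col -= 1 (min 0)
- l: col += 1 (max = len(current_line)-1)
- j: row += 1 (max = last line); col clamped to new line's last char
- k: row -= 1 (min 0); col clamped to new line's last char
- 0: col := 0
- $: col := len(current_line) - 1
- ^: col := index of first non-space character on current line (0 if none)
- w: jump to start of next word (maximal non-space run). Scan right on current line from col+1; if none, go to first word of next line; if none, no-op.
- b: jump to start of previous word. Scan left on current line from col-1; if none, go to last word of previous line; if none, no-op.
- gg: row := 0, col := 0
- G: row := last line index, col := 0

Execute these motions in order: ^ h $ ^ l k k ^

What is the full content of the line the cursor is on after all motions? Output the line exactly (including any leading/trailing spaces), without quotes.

Answer: zero cat  sun

Derivation:
After 1 (^): row=0 col=0 char='z'
After 2 (h): row=0 col=0 char='z'
After 3 ($): row=0 col=12 char='n'
After 4 (^): row=0 col=0 char='z'
After 5 (l): row=0 col=1 char='e'
After 6 (k): row=0 col=1 char='e'
After 7 (k): row=0 col=1 char='e'
After 8 (^): row=0 col=0 char='z'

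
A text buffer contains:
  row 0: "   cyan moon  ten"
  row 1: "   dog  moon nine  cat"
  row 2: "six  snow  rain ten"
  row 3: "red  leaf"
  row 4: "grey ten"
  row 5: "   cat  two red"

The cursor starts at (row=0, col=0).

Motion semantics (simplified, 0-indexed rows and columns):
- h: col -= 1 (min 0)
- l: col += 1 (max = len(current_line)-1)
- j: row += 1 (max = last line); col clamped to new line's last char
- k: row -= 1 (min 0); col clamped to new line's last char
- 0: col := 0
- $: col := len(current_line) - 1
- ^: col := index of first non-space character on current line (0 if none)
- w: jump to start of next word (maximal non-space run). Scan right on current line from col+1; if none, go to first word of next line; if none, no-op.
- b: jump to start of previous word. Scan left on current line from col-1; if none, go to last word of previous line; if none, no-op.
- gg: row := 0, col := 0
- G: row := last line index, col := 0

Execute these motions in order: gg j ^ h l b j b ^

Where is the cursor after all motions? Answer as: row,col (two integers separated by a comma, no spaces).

Answer: 1,3

Derivation:
After 1 (gg): row=0 col=0 char='_'
After 2 (j): row=1 col=0 char='_'
After 3 (^): row=1 col=3 char='d'
After 4 (h): row=1 col=2 char='_'
After 5 (l): row=1 col=3 char='d'
After 6 (b): row=0 col=14 char='t'
After 7 (j): row=1 col=14 char='i'
After 8 (b): row=1 col=13 char='n'
After 9 (^): row=1 col=3 char='d'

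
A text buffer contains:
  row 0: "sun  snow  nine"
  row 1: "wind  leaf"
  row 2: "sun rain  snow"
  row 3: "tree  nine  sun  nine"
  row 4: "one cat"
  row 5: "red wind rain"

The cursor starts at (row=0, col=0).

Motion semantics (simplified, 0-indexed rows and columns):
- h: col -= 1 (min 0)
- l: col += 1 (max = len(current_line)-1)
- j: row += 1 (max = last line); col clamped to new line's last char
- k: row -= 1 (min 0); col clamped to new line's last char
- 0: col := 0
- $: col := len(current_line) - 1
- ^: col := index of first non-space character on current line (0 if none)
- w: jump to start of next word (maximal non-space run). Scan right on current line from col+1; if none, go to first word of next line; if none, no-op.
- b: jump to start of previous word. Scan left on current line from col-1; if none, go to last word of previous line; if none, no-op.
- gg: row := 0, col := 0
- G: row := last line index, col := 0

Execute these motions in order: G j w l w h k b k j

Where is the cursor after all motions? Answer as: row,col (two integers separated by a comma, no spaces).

After 1 (G): row=5 col=0 char='r'
After 2 (j): row=5 col=0 char='r'
After 3 (w): row=5 col=4 char='w'
After 4 (l): row=5 col=5 char='i'
After 5 (w): row=5 col=9 char='r'
After 6 (h): row=5 col=8 char='_'
After 7 (k): row=4 col=6 char='t'
After 8 (b): row=4 col=4 char='c'
After 9 (k): row=3 col=4 char='_'
After 10 (j): row=4 col=4 char='c'

Answer: 4,4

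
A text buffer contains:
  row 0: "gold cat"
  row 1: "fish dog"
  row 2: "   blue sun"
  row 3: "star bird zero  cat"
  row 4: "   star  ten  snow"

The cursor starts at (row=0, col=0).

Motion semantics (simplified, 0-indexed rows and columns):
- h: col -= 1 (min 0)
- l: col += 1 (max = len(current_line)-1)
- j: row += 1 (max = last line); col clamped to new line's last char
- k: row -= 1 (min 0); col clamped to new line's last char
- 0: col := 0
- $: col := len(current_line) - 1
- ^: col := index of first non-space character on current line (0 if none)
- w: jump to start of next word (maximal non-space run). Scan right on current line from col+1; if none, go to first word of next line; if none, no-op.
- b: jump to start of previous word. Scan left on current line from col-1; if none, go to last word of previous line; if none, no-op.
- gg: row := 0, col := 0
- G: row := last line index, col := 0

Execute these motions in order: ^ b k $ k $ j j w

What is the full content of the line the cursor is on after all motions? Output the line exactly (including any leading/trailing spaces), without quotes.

After 1 (^): row=0 col=0 char='g'
After 2 (b): row=0 col=0 char='g'
After 3 (k): row=0 col=0 char='g'
After 4 ($): row=0 col=7 char='t'
After 5 (k): row=0 col=7 char='t'
After 6 ($): row=0 col=7 char='t'
After 7 (j): row=1 col=7 char='g'
After 8 (j): row=2 col=7 char='_'
After 9 (w): row=2 col=8 char='s'

Answer:    blue sun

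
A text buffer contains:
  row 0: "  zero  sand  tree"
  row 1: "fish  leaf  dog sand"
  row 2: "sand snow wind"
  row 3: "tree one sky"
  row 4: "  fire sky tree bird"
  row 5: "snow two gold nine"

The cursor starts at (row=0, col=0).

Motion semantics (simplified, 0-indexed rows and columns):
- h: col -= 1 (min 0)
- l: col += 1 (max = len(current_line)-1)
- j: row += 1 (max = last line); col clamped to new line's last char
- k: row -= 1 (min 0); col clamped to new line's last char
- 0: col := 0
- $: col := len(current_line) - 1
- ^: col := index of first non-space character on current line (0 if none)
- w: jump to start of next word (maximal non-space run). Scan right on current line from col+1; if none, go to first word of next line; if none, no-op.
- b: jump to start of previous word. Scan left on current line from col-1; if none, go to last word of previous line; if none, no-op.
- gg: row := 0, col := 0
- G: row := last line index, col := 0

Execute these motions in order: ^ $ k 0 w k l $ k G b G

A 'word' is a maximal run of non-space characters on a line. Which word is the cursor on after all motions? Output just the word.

After 1 (^): row=0 col=2 char='z'
After 2 ($): row=0 col=17 char='e'
After 3 (k): row=0 col=17 char='e'
After 4 (0): row=0 col=0 char='_'
After 5 (w): row=0 col=2 char='z'
After 6 (k): row=0 col=2 char='z'
After 7 (l): row=0 col=3 char='e'
After 8 ($): row=0 col=17 char='e'
After 9 (k): row=0 col=17 char='e'
After 10 (G): row=5 col=0 char='s'
After 11 (b): row=4 col=16 char='b'
After 12 (G): row=5 col=0 char='s'

Answer: snow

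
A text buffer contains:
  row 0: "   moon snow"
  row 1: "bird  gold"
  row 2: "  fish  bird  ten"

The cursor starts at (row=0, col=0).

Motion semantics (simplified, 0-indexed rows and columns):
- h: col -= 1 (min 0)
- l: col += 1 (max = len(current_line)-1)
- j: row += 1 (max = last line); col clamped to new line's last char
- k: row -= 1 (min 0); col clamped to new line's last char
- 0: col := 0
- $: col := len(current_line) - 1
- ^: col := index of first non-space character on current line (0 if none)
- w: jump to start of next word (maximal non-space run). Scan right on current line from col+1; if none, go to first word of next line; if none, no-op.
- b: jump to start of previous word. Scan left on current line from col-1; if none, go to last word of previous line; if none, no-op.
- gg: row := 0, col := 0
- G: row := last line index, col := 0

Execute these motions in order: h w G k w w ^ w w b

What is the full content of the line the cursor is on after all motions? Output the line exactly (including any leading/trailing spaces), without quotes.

After 1 (h): row=0 col=0 char='_'
After 2 (w): row=0 col=3 char='m'
After 3 (G): row=2 col=0 char='_'
After 4 (k): row=1 col=0 char='b'
After 5 (w): row=1 col=6 char='g'
After 6 (w): row=2 col=2 char='f'
After 7 (^): row=2 col=2 char='f'
After 8 (w): row=2 col=8 char='b'
After 9 (w): row=2 col=14 char='t'
After 10 (b): row=2 col=8 char='b'

Answer:   fish  bird  ten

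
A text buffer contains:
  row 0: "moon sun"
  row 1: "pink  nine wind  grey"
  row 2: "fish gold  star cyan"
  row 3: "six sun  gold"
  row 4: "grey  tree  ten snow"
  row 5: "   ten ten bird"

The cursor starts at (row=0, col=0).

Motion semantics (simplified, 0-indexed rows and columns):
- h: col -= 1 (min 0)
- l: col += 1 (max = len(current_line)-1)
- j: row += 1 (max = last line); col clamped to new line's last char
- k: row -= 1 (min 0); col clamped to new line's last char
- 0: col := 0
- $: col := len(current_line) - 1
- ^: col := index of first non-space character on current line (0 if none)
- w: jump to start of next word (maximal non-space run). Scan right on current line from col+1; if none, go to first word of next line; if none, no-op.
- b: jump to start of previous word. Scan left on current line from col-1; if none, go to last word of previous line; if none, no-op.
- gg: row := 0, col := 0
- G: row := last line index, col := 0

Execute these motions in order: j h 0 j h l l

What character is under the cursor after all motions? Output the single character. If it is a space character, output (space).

Answer: s

Derivation:
After 1 (j): row=1 col=0 char='p'
After 2 (h): row=1 col=0 char='p'
After 3 (0): row=1 col=0 char='p'
After 4 (j): row=2 col=0 char='f'
After 5 (h): row=2 col=0 char='f'
After 6 (l): row=2 col=1 char='i'
After 7 (l): row=2 col=2 char='s'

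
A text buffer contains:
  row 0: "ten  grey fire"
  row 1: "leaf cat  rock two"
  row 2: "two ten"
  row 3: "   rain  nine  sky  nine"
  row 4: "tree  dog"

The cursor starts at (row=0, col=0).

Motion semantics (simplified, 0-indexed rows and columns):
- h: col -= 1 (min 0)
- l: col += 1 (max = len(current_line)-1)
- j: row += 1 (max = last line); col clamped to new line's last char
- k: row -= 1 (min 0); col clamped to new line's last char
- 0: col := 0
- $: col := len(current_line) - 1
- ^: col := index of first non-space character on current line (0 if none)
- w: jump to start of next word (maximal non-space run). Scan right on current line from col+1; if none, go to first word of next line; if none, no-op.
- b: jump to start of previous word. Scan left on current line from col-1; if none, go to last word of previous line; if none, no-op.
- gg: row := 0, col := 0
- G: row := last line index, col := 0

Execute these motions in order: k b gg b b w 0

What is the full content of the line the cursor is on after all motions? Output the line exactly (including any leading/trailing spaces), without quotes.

After 1 (k): row=0 col=0 char='t'
After 2 (b): row=0 col=0 char='t'
After 3 (gg): row=0 col=0 char='t'
After 4 (b): row=0 col=0 char='t'
After 5 (b): row=0 col=0 char='t'
After 6 (w): row=0 col=5 char='g'
After 7 (0): row=0 col=0 char='t'

Answer: ten  grey fire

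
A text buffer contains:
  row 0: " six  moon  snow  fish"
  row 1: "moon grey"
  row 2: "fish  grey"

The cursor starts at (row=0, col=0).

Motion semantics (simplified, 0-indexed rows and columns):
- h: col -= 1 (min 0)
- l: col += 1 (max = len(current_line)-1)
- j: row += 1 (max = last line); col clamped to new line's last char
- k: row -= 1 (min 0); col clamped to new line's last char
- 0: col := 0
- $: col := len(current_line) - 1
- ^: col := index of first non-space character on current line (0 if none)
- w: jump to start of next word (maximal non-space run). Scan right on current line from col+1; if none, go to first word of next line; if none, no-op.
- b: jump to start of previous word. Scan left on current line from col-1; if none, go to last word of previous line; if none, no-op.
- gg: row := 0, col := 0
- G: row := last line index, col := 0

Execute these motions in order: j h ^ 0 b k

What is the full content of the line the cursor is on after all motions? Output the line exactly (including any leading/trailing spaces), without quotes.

Answer:  six  moon  snow  fish

Derivation:
After 1 (j): row=1 col=0 char='m'
After 2 (h): row=1 col=0 char='m'
After 3 (^): row=1 col=0 char='m'
After 4 (0): row=1 col=0 char='m'
After 5 (b): row=0 col=18 char='f'
After 6 (k): row=0 col=18 char='f'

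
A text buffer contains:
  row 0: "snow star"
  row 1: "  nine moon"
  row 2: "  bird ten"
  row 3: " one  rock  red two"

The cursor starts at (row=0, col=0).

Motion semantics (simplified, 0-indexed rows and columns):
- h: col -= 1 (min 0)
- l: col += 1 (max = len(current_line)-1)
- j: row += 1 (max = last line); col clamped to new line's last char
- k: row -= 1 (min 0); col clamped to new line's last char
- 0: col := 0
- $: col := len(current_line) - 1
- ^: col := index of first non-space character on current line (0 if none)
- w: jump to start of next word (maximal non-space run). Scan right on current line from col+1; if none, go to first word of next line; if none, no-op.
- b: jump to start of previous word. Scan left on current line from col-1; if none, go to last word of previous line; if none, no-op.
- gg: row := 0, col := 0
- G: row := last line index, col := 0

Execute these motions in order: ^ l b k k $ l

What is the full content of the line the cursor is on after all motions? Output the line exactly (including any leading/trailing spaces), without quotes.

After 1 (^): row=0 col=0 char='s'
After 2 (l): row=0 col=1 char='n'
After 3 (b): row=0 col=0 char='s'
After 4 (k): row=0 col=0 char='s'
After 5 (k): row=0 col=0 char='s'
After 6 ($): row=0 col=8 char='r'
After 7 (l): row=0 col=8 char='r'

Answer: snow star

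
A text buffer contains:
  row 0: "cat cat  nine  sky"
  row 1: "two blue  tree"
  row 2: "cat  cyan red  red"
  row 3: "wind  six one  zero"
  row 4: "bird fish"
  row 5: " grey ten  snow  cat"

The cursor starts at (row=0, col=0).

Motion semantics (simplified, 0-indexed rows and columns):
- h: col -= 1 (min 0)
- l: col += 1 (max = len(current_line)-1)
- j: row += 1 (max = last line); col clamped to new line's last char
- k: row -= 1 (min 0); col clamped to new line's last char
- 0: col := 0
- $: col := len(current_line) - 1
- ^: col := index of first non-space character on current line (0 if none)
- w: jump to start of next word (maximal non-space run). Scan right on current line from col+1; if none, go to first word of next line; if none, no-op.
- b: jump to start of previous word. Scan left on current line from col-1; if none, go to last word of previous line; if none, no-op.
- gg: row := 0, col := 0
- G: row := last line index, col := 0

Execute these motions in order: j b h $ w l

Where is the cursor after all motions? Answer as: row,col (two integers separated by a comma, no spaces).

After 1 (j): row=1 col=0 char='t'
After 2 (b): row=0 col=15 char='s'
After 3 (h): row=0 col=14 char='_'
After 4 ($): row=0 col=17 char='y'
After 5 (w): row=1 col=0 char='t'
After 6 (l): row=1 col=1 char='w'

Answer: 1,1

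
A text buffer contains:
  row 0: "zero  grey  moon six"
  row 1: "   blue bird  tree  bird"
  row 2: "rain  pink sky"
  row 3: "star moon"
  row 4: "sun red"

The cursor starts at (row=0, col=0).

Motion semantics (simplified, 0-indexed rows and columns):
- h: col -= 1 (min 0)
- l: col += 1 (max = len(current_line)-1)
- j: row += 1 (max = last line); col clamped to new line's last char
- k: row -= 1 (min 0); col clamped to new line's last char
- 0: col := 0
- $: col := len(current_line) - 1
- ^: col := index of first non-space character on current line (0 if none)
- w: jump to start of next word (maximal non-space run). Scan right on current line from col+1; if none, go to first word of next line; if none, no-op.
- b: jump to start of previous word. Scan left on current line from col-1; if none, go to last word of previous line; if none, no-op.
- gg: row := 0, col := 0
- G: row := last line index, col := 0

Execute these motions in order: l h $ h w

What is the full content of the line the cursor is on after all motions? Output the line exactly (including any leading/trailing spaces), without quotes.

Answer:    blue bird  tree  bird

Derivation:
After 1 (l): row=0 col=1 char='e'
After 2 (h): row=0 col=0 char='z'
After 3 ($): row=0 col=19 char='x'
After 4 (h): row=0 col=18 char='i'
After 5 (w): row=1 col=3 char='b'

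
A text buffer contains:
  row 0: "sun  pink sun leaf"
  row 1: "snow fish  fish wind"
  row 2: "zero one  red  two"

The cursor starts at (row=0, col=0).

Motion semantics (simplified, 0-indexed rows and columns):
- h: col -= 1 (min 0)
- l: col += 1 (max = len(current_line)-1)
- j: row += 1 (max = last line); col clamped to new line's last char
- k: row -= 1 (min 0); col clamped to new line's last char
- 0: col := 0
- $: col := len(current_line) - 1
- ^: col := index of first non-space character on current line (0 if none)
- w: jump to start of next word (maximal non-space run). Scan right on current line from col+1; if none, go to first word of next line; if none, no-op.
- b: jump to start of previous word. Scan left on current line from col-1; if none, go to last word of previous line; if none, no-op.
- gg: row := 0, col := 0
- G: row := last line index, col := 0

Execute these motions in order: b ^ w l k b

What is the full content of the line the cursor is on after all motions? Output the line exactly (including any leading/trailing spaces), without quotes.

After 1 (b): row=0 col=0 char='s'
After 2 (^): row=0 col=0 char='s'
After 3 (w): row=0 col=5 char='p'
After 4 (l): row=0 col=6 char='i'
After 5 (k): row=0 col=6 char='i'
After 6 (b): row=0 col=5 char='p'

Answer: sun  pink sun leaf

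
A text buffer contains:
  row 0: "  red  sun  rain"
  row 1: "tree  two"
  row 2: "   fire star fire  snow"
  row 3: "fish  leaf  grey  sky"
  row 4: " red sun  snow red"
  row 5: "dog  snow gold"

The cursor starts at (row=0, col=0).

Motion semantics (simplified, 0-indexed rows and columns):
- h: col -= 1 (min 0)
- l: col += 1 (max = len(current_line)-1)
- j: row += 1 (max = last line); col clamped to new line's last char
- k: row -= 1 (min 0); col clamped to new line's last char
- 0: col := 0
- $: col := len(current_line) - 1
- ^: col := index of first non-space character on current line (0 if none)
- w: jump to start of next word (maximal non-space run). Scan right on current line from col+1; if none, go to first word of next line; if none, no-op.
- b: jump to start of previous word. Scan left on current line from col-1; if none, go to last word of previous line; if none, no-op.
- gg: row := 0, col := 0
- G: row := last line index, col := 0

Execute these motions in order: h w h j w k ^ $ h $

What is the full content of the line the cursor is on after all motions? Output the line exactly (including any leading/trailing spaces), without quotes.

Answer:   red  sun  rain

Derivation:
After 1 (h): row=0 col=0 char='_'
After 2 (w): row=0 col=2 char='r'
After 3 (h): row=0 col=1 char='_'
After 4 (j): row=1 col=1 char='r'
After 5 (w): row=1 col=6 char='t'
After 6 (k): row=0 col=6 char='_'
After 7 (^): row=0 col=2 char='r'
After 8 ($): row=0 col=15 char='n'
After 9 (h): row=0 col=14 char='i'
After 10 ($): row=0 col=15 char='n'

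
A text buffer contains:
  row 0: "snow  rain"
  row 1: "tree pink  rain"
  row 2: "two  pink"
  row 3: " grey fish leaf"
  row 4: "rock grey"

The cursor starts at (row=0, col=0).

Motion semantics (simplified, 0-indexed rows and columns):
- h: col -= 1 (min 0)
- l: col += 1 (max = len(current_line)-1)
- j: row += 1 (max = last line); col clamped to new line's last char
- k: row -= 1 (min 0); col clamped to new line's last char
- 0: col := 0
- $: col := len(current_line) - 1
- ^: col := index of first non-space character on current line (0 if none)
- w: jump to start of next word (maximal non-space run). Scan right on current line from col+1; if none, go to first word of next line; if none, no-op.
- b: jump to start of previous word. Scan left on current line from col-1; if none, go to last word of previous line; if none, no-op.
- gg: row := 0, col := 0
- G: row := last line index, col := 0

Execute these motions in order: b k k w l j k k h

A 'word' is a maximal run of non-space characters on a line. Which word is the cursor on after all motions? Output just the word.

Answer: rain

Derivation:
After 1 (b): row=0 col=0 char='s'
After 2 (k): row=0 col=0 char='s'
After 3 (k): row=0 col=0 char='s'
After 4 (w): row=0 col=6 char='r'
After 5 (l): row=0 col=7 char='a'
After 6 (j): row=1 col=7 char='n'
After 7 (k): row=0 col=7 char='a'
After 8 (k): row=0 col=7 char='a'
After 9 (h): row=0 col=6 char='r'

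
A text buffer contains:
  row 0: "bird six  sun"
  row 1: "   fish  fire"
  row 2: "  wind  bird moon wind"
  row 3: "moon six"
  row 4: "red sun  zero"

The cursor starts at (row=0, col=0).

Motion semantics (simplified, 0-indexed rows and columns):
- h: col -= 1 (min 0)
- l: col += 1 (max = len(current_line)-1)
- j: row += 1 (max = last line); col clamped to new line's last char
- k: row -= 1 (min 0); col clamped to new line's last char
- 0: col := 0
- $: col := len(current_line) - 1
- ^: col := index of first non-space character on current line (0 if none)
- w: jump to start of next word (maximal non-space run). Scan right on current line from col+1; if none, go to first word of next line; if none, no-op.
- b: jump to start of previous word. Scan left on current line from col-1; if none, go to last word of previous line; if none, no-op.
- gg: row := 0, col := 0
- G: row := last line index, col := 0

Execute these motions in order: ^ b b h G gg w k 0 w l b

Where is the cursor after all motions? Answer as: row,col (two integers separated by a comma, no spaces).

After 1 (^): row=0 col=0 char='b'
After 2 (b): row=0 col=0 char='b'
After 3 (b): row=0 col=0 char='b'
After 4 (h): row=0 col=0 char='b'
After 5 (G): row=4 col=0 char='r'
After 6 (gg): row=0 col=0 char='b'
After 7 (w): row=0 col=5 char='s'
After 8 (k): row=0 col=5 char='s'
After 9 (0): row=0 col=0 char='b'
After 10 (w): row=0 col=5 char='s'
After 11 (l): row=0 col=6 char='i'
After 12 (b): row=0 col=5 char='s'

Answer: 0,5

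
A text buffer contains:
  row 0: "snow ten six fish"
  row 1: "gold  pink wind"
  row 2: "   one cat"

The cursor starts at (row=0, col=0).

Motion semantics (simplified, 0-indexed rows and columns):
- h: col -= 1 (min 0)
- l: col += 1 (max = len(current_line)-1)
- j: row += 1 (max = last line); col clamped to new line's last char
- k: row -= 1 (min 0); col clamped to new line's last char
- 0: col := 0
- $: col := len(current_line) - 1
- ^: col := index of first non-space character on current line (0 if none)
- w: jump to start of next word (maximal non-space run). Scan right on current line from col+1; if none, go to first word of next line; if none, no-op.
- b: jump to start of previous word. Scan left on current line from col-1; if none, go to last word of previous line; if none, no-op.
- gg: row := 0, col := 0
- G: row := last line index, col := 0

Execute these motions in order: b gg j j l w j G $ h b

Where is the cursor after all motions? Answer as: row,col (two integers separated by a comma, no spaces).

Answer: 2,7

Derivation:
After 1 (b): row=0 col=0 char='s'
After 2 (gg): row=0 col=0 char='s'
After 3 (j): row=1 col=0 char='g'
After 4 (j): row=2 col=0 char='_'
After 5 (l): row=2 col=1 char='_'
After 6 (w): row=2 col=3 char='o'
After 7 (j): row=2 col=3 char='o'
After 8 (G): row=2 col=0 char='_'
After 9 ($): row=2 col=9 char='t'
After 10 (h): row=2 col=8 char='a'
After 11 (b): row=2 col=7 char='c'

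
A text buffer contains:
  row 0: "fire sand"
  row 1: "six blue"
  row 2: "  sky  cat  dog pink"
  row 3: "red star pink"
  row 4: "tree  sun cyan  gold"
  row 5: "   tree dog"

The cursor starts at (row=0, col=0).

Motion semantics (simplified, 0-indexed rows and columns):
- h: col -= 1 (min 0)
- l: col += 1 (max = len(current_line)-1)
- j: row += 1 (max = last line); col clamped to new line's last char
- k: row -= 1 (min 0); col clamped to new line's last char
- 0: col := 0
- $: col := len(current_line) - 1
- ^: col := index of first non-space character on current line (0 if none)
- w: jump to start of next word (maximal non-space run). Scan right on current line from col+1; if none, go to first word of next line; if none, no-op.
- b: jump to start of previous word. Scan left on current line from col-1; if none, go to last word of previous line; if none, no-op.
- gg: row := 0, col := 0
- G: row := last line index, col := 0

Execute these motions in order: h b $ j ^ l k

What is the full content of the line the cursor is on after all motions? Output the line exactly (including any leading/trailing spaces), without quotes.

Answer: fire sand

Derivation:
After 1 (h): row=0 col=0 char='f'
After 2 (b): row=0 col=0 char='f'
After 3 ($): row=0 col=8 char='d'
After 4 (j): row=1 col=7 char='e'
After 5 (^): row=1 col=0 char='s'
After 6 (l): row=1 col=1 char='i'
After 7 (k): row=0 col=1 char='i'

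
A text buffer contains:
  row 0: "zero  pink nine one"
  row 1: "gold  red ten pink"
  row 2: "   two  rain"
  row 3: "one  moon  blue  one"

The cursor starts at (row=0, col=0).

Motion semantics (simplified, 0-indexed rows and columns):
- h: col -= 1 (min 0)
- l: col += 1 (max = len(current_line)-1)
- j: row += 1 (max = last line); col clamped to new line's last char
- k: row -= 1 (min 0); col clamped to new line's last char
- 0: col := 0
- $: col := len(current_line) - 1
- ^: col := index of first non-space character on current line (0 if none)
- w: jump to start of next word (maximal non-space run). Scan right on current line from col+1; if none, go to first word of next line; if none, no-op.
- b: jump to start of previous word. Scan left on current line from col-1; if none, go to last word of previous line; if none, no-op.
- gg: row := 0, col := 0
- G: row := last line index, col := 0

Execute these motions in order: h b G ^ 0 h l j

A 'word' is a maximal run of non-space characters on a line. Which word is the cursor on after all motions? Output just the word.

After 1 (h): row=0 col=0 char='z'
After 2 (b): row=0 col=0 char='z'
After 3 (G): row=3 col=0 char='o'
After 4 (^): row=3 col=0 char='o'
After 5 (0): row=3 col=0 char='o'
After 6 (h): row=3 col=0 char='o'
After 7 (l): row=3 col=1 char='n'
After 8 (j): row=3 col=1 char='n'

Answer: one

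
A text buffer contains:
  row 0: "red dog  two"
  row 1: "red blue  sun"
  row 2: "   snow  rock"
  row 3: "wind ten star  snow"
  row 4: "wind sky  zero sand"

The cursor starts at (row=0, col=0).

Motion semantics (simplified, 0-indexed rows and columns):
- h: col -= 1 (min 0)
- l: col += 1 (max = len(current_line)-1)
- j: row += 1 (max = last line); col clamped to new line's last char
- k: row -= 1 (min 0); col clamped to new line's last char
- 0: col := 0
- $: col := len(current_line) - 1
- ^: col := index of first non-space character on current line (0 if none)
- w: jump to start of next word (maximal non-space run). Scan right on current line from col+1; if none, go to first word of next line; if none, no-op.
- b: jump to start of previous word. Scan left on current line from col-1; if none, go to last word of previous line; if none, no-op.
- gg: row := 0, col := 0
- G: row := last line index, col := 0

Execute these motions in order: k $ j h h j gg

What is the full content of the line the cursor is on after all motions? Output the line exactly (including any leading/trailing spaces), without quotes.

Answer: red dog  two

Derivation:
After 1 (k): row=0 col=0 char='r'
After 2 ($): row=0 col=11 char='o'
After 3 (j): row=1 col=11 char='u'
After 4 (h): row=1 col=10 char='s'
After 5 (h): row=1 col=9 char='_'
After 6 (j): row=2 col=9 char='r'
After 7 (gg): row=0 col=0 char='r'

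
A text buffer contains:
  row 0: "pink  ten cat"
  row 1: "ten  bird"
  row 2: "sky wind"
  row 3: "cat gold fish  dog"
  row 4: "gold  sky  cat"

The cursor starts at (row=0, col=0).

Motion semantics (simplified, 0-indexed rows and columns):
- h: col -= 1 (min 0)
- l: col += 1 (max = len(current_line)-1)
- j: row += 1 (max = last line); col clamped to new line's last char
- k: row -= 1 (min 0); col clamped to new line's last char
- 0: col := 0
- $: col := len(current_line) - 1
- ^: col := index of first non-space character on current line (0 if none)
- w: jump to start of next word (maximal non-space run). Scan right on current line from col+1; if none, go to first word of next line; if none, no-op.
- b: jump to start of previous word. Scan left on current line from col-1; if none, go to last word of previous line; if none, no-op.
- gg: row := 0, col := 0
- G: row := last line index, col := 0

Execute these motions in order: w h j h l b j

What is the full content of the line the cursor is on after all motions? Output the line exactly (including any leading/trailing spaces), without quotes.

Answer: sky wind

Derivation:
After 1 (w): row=0 col=6 char='t'
After 2 (h): row=0 col=5 char='_'
After 3 (j): row=1 col=5 char='b'
After 4 (h): row=1 col=4 char='_'
After 5 (l): row=1 col=5 char='b'
After 6 (b): row=1 col=0 char='t'
After 7 (j): row=2 col=0 char='s'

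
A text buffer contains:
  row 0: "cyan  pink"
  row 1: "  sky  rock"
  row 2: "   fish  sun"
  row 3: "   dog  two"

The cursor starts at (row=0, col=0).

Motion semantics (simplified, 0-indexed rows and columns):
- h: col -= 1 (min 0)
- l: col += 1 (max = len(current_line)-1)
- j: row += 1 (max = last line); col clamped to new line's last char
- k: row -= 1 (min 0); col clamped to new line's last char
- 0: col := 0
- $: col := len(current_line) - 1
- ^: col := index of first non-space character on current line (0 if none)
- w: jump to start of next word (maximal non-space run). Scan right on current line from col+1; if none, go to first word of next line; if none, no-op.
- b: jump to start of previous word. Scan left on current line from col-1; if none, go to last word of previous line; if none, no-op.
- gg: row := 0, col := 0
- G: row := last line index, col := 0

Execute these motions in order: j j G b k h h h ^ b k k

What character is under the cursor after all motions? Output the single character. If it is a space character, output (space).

After 1 (j): row=1 col=0 char='_'
After 2 (j): row=2 col=0 char='_'
After 3 (G): row=3 col=0 char='_'
After 4 (b): row=2 col=9 char='s'
After 5 (k): row=1 col=9 char='c'
After 6 (h): row=1 col=8 char='o'
After 7 (h): row=1 col=7 char='r'
After 8 (h): row=1 col=6 char='_'
After 9 (^): row=1 col=2 char='s'
After 10 (b): row=0 col=6 char='p'
After 11 (k): row=0 col=6 char='p'
After 12 (k): row=0 col=6 char='p'

Answer: p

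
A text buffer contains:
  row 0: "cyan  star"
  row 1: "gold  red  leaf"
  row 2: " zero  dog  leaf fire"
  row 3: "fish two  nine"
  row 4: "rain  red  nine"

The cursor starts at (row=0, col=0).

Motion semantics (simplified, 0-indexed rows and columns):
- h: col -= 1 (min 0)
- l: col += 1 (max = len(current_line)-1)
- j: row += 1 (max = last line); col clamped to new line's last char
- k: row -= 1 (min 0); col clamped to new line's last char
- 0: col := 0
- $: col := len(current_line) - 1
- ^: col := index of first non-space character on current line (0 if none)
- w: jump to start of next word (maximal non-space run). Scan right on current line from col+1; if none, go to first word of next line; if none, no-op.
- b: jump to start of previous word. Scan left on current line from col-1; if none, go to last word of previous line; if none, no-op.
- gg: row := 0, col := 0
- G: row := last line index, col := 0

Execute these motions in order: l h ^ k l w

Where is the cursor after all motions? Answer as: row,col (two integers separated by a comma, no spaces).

After 1 (l): row=0 col=1 char='y'
After 2 (h): row=0 col=0 char='c'
After 3 (^): row=0 col=0 char='c'
After 4 (k): row=0 col=0 char='c'
After 5 (l): row=0 col=1 char='y'
After 6 (w): row=0 col=6 char='s'

Answer: 0,6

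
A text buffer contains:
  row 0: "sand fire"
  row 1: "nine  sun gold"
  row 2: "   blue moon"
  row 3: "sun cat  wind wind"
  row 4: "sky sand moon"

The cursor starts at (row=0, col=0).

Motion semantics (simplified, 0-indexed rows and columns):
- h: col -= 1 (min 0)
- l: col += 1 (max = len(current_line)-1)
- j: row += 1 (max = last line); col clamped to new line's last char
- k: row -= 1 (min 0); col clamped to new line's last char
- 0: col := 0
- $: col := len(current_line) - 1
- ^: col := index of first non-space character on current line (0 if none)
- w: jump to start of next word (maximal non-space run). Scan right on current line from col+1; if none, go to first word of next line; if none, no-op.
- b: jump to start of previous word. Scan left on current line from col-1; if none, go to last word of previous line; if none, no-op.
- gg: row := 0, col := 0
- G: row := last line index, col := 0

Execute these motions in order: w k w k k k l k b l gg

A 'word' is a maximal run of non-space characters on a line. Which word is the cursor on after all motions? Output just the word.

Answer: sand

Derivation:
After 1 (w): row=0 col=5 char='f'
After 2 (k): row=0 col=5 char='f'
After 3 (w): row=1 col=0 char='n'
After 4 (k): row=0 col=0 char='s'
After 5 (k): row=0 col=0 char='s'
After 6 (k): row=0 col=0 char='s'
After 7 (l): row=0 col=1 char='a'
After 8 (k): row=0 col=1 char='a'
After 9 (b): row=0 col=0 char='s'
After 10 (l): row=0 col=1 char='a'
After 11 (gg): row=0 col=0 char='s'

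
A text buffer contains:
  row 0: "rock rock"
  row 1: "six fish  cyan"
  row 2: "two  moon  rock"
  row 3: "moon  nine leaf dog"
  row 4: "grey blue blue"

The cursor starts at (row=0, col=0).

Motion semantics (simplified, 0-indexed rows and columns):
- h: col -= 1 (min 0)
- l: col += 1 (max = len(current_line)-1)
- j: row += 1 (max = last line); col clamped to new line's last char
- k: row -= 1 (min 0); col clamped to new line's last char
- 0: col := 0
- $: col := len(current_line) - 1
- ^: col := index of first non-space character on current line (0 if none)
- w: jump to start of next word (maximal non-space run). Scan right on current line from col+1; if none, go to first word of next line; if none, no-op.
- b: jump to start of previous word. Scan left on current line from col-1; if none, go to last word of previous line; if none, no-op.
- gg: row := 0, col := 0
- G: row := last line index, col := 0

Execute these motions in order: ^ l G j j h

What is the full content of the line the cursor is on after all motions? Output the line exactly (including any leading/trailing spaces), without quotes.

After 1 (^): row=0 col=0 char='r'
After 2 (l): row=0 col=1 char='o'
After 3 (G): row=4 col=0 char='g'
After 4 (j): row=4 col=0 char='g'
After 5 (j): row=4 col=0 char='g'
After 6 (h): row=4 col=0 char='g'

Answer: grey blue blue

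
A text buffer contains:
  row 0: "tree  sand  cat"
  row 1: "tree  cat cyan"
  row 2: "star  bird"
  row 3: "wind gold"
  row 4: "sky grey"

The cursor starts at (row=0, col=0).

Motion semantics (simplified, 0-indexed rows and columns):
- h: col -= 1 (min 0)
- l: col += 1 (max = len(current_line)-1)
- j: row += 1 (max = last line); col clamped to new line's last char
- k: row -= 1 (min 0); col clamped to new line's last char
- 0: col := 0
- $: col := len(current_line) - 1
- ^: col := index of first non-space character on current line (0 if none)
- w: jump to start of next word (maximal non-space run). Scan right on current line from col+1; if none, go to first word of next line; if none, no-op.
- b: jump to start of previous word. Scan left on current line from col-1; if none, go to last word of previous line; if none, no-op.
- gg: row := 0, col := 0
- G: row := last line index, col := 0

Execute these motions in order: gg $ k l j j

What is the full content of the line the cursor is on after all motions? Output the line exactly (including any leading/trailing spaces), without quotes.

Answer: star  bird

Derivation:
After 1 (gg): row=0 col=0 char='t'
After 2 ($): row=0 col=14 char='t'
After 3 (k): row=0 col=14 char='t'
After 4 (l): row=0 col=14 char='t'
After 5 (j): row=1 col=13 char='n'
After 6 (j): row=2 col=9 char='d'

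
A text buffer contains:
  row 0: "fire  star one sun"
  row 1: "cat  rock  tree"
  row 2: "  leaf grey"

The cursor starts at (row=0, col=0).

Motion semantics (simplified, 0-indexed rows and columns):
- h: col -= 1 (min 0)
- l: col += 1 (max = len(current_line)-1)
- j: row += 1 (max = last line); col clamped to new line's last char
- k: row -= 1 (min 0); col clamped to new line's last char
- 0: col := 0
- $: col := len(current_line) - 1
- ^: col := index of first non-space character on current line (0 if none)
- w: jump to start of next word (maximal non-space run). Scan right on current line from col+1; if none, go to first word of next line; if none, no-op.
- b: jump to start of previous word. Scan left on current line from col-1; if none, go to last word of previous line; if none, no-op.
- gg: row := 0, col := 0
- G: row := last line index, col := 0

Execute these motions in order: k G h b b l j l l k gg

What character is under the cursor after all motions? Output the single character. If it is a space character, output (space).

After 1 (k): row=0 col=0 char='f'
After 2 (G): row=2 col=0 char='_'
After 3 (h): row=2 col=0 char='_'
After 4 (b): row=1 col=11 char='t'
After 5 (b): row=1 col=5 char='r'
After 6 (l): row=1 col=6 char='o'
After 7 (j): row=2 col=6 char='_'
After 8 (l): row=2 col=7 char='g'
After 9 (l): row=2 col=8 char='r'
After 10 (k): row=1 col=8 char='k'
After 11 (gg): row=0 col=0 char='f'

Answer: f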